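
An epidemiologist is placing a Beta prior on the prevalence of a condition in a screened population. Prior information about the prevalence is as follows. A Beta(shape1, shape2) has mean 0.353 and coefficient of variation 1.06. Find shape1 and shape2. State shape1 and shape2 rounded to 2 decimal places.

σ = CV·μ = 1.06×0.353 = 0.37418, so σ² = 0.140011.
s+1 = μ(1−μ)/σ² = 0.228391/0.140011 = 1.6312, so s = shape1+shape2 = 0.6312.
shape1 = μs = 0.22, shape2 = (1−μ)s = 0.41.

shape1 = 0.22, shape2 = 0.41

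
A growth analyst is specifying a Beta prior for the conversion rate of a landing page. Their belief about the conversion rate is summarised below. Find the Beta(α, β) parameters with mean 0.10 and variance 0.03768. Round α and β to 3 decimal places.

α = 0.139, β = 1.250

Write ν = α+β; then α = μν and Var = μ(1−μ)/(ν+1).
ν = μ(1−μ)/Var − 1 = 0.0900/0.03768 − 1 = 1.3885.
α = 0.10·1.3885 = 0.139, β = 0.90·1.3885 = 1.250.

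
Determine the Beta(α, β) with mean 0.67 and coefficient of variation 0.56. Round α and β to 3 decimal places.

Var = (CV·μ)² = (0.56×0.67)² = 0.140775.
α+β = μ(1−μ)/Var − 1 = 0.2211/0.140775 − 1 = 0.5706.
Thus α = 0.67·0.5706 = 0.382 and β = 0.33·0.5706 = 0.188.

α = 0.382, β = 0.188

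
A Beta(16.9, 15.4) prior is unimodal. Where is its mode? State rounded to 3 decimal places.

0.525

With α,β > 1, mode = (α−1)/(α+β−2) = 15.9/30.3 = 0.525.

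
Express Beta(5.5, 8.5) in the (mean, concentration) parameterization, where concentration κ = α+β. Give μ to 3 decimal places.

κ = α+β = 5.5+8.5 = 14.0; μ = α/κ = 5.5/14.0 = 0.393.

μ = 0.393, κ = 14.0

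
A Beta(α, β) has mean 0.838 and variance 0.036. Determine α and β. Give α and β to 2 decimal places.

Let s = α+β. The Beta variance is μ(1−μ)/(s+1).
So s+1 = μ(1−μ)/σ² = (0.838×0.162)/0.036 = 0.135756/0.036 = 3.7710, giving s = 2.7710.
Then α = μs = 0.838×2.7710 = 2.32 and β = (1−μ)s = 0.162×2.7710 = 0.45.

α = 2.32, β = 0.45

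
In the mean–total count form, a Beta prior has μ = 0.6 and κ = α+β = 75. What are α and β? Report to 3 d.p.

α = 45.000, β = 30.000

Split κ in proportion μ : (1−μ): α = 0.6·75 = 45.000, β = 75 − 45.000 = 30.000.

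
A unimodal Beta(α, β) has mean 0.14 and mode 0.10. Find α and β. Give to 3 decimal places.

α = 2.800, β = 17.200

Let s = α+β. Mean gives α = μs = 0.14s; mode gives (α−1)/(s−2) = 0.10.
Substituting: 0.14s − 1 = 0.10(s−2) = 0.10s − 0.20, so 0.04s = 0.80 and s = 20.0000.
Then α = 0.14×20.0000 = 2.800 and β = s−α = 17.200.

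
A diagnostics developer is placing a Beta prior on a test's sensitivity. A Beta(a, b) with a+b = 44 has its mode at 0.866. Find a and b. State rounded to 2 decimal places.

a = 37.37, b = 6.63

Mode = (a−1)/(κ−2) with κ = a+b, so a−1 = 0.866·42 = 36.37.
a = 37.37; b = κ − a = 6.63.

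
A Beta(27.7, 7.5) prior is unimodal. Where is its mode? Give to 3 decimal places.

0.804

With α,β > 1, mode = (α−1)/(α+β−2) = 26.7/33.2 = 0.804.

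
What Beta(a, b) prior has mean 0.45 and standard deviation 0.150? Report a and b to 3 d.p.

Variance = 0.150² = 0.022500. The moment-matching identity a+b = μ(1−μ)/Var − 1 gives
a+b = 0.2475/0.022500 − 1 = 10.0000, so a = μ·10.0000 = 4.500 and b = (1−μ)·10.0000 = 5.500.

a = 4.500, b = 5.500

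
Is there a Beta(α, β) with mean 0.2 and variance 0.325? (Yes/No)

No

For any Beta, Var(X) < E[X]·(1−E[X]).
Here μ(1−μ) = 0.2×0.8 = 0.16, and 0.325 ≥ 0.16.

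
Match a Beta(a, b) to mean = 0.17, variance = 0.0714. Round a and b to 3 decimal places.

a = 0.166, b = 0.810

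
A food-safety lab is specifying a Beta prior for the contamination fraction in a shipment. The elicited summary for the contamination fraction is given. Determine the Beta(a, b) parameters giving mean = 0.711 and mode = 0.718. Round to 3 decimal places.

a = 44.285, b = 18.001

With s = a+b: μ = a/s and mode = (a−1)/(s−2). Eliminating a = μs,
μs − 1 = m(s−2) ⇒ s(μ−m) = 1−2m ⇒ s = -0.436/-0.007 = 62.2857.
So a = μs = 44.285, b = (1−μ)s = 18.001.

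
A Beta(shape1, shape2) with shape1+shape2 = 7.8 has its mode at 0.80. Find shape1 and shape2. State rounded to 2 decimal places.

shape1 = 5.64, shape2 = 2.16

For shape1,shape2>1 the mode is (shape1−1)/(shape1+shape2−2), so shape1 = mode·(κ−2)+1 = 0.80×5.8+1 = 5.64.
And shape2 = (1−mode)·(κ−2)+1 = 0.20×5.8+1 = 2.16.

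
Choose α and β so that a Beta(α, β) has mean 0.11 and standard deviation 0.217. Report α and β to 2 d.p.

Variance = 0.217² = 0.047089. The moment-matching identity α+β = μ(1−μ)/Var − 1 gives
α+β = 0.0979/0.047089 − 1 = 1.0790, so α = μ·1.0790 = 0.12 and β = (1−μ)·1.0790 = 0.96.

α = 0.12, β = 0.96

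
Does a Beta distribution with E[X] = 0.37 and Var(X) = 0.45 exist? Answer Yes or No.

No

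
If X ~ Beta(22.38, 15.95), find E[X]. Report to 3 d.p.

0.584

The Beta mean is α/(α+β) = 22.38/(22.38+15.95) = 0.584.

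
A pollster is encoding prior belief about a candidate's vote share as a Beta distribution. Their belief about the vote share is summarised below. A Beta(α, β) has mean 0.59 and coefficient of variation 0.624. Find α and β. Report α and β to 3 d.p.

σ = CV·μ = 0.624×0.59 = 0.36816, so σ² = 0.135542.
s+1 = μ(1−μ)/σ² = 0.2419/0.135542 = 1.7847, so s = α+β = 0.7847.
α = μs = 0.463, β = (1−μ)s = 0.322.

α = 0.463, β = 0.322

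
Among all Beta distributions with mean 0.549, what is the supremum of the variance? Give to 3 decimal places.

For fixed mean μ the Beta variance is μ(1−μ)/(α+β+1), increasing as α+β decreases.
Its least upper bound (not attained) is μ(1−μ) = 0.549·0.451 = 0.248.

0.248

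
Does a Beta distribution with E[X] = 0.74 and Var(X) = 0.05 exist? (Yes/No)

The Beta variance bound is σ² < μ(1−μ).
Here μ(1−μ) = 0.74×0.26 = 0.1924, and 0.05 < 0.1924.

Yes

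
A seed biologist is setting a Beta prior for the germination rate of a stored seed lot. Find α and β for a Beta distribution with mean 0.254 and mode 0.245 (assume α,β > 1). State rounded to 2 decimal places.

Let s = α+β. Mean gives α = μs = 0.254s; mode gives (α−1)/(s−2) = 0.245.
Substituting: 0.254s − 1 = 0.245(s−2) = 0.245s − 0.490, so 0.009s = 0.510 and s = 56.6667.
Then α = 0.254×56.6667 = 14.39 and β = s−α = 42.27.

α = 14.39, β = 42.27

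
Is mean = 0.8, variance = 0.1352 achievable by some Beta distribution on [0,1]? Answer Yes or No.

Yes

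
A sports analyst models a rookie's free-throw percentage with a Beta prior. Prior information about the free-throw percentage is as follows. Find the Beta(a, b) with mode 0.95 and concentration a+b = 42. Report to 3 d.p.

a = 39.000, b = 3.000

Since the density peak of Beta(a,b) is at (a−1)/(a+b−2),
a = 1 + 0.95(42−2) = 39.000 and b = 42 − 39.000 = 3.000.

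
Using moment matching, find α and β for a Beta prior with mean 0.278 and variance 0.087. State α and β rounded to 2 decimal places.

α = 0.36, β = 0.94

Write ν = α+β; then α = μν and Var = μ(1−μ)/(ν+1).
ν = μ(1−μ)/Var − 1 = 0.200716/0.087 − 1 = 1.3071.
α = 0.278·1.3071 = 0.36, β = 0.722·1.3071 = 0.94.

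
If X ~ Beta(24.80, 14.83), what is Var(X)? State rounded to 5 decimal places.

0.00576

Var = αβ/[(α+β)²(α+β+1)] = (24.80×14.83)/(39.63²×40.63) = 367.7840/63810.914247 = 0.00576.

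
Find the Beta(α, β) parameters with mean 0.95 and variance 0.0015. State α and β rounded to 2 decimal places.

Let s = α+β. The Beta variance is μ(1−μ)/(s+1).
So s+1 = μ(1−μ)/σ² = (0.95×0.05)/0.0015 = 0.0475/0.0015 = 31.6667, giving s = 30.6667.
Then α = μs = 0.95×30.6667 = 29.13 and β = (1−μ)s = 0.05×30.6667 = 1.53.

α = 29.13, β = 1.53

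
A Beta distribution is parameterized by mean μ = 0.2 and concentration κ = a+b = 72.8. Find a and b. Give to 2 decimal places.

Split κ in proportion μ : (1−μ): a = 0.2·72.8 = 14.56, b = 72.8 − 14.56 = 58.24.

a = 14.56, b = 58.24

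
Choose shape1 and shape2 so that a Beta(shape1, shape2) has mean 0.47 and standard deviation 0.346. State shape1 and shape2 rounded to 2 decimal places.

shape1 = 0.51, shape2 = 0.57

σ² = 0.346² = 0.119716.
With s = shape1+shape2, Var = μ(1−μ)/(s+1), so s+1 = (0.47×0.53)/0.119716 = 2.0808 and s = 1.0808.
shape1 = μs = 0.51, shape2 = (1−μ)s = 0.57.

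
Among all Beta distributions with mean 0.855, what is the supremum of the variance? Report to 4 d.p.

Var = μ(1−μ)/(α+β+1), which approaches μ(1−μ) as α+β → 0.
So the supremum is μ(1−μ) = 0.855×0.145 = 0.1240.

0.1240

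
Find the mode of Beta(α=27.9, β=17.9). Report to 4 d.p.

With α,β > 1, mode = (α−1)/(α+β−2) = 26.9/43.8 = 0.6142.

0.6142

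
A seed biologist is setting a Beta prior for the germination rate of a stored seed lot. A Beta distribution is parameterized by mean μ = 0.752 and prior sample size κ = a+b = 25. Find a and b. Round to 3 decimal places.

Split κ in proportion μ : (1−μ): a = 0.752·25 = 18.800, b = 25 − 18.800 = 6.200.

a = 18.800, b = 6.200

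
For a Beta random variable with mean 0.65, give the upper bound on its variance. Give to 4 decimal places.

For fixed mean μ the Beta variance is μ(1−μ)/(α+β+1), increasing as α+β decreases.
Its least upper bound (not attained) is μ(1−μ) = 0.65·0.35 = 0.2275.

0.2275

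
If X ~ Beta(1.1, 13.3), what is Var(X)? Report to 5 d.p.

α+β = 14.4 and αβ = 14.63, so Var = αβ/[(α+β)²(α+β+1)] = 14.63/3193.344 = 0.00458.

0.00458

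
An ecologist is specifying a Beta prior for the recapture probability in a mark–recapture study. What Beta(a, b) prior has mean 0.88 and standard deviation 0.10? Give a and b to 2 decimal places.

First σ² = 0.0100. Setting a = μn, b = (1−μ)n with n = a+b,
μ(1−μ)/(n+1) = 0.0100 ⇒ n+1 = 0.1056/0.0100 = 10.5600 ⇒ n = 9.5600.
Hence a = 0.88×9.5600 = 8.41, b = 0.12×9.5600 = 1.15.

a = 8.41, b = 1.15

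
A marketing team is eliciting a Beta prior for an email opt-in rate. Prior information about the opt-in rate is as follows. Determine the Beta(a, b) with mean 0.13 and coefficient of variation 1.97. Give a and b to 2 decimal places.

Var = (CV·μ)² = (1.97×0.13)² = 0.065587.
a+b = μ(1−μ)/Var − 1 = 0.1131/0.065587 − 1 = 0.7244.
Thus a = 0.13·0.7244 = 0.09 and b = 0.87·0.7244 = 0.63.

a = 0.09, b = 0.63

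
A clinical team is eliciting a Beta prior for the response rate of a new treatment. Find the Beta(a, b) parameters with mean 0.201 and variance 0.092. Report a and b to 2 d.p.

Write ν = a+b; then a = μν and Var = μ(1−μ)/(ν+1).
ν = μ(1−μ)/Var − 1 = 0.160599/0.092 − 1 = 0.7456.
a = 0.201·0.7456 = 0.15, b = 0.799·0.7456 = 0.60.

a = 0.15, b = 0.60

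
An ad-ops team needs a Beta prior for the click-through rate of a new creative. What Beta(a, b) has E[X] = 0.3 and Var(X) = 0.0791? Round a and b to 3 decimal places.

By moment matching, a+b = μ(1−μ)/σ² − 1 = (0.3·0.7)/0.0791 − 1 = 2.6549 − 1 = 1.6549.
Since a/(a+b) = μ, a = 0.3·1.6549 = 0.496 and b = 0.7·1.6549 = 1.158.

a = 0.496, b = 1.158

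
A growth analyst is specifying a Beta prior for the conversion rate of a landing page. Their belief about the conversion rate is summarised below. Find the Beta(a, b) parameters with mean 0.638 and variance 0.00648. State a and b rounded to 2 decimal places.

By moment matching, a+b = μ(1−μ)/σ² − 1 = (0.638·0.362)/0.00648 − 1 = 35.6414 − 1 = 34.6414.
Since a/(a+b) = μ, a = 0.638·34.6414 = 22.10 and b = 0.362·34.6414 = 12.54.

a = 22.10, b = 12.54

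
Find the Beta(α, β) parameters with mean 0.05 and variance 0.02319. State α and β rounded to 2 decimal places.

By moment matching, α+β = μ(1−μ)/σ² − 1 = (0.05·0.95)/0.02319 − 1 = 2.0483 − 1 = 1.0483.
Since α/(α+β) = μ, α = 0.05·1.0483 = 0.05 and β = 0.95·1.0483 = 1.00.

α = 0.05, β = 1.00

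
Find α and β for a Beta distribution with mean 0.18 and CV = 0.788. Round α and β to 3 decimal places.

σ = CV·μ = 0.788×0.18 = 0.14184, so σ² = 0.020119.
s+1 = μ(1−μ)/σ² = 0.1476/0.020119 = 7.3365, so s = α+β = 6.3365.
α = μs = 1.141, β = (1−μ)s = 5.196.

α = 1.141, β = 5.196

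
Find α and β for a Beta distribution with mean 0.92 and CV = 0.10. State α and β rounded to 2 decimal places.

σ = CV·μ = 0.10×0.92 = 0.09200, so σ² = 0.008464.
s+1 = μ(1−μ)/σ² = 0.0736/0.008464 = 8.6957, so s = α+β = 7.6957.
α = μs = 7.08, β = (1−μ)s = 0.62.

α = 7.08, β = 0.62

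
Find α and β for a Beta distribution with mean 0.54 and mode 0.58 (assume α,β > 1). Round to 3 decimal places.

Let s = α+β. Mean gives α = μs = 0.54s; mode gives (α−1)/(s−2) = 0.58.
Substituting: 0.54s − 1 = 0.58(s−2) = 0.58s − 1.16, so -0.04s = -0.16 and s = 4.0000.
Then α = 0.54×4.0000 = 2.160 and β = s−α = 1.840.

α = 2.160, β = 1.840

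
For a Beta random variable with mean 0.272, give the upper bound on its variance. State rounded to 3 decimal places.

Var = μ(1−μ)/(α+β+1), which approaches μ(1−μ) as α+β → 0.
So the supremum is μ(1−μ) = 0.272×0.728 = 0.198.

0.198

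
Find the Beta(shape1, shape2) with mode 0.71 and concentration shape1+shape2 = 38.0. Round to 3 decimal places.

shape1 = 26.560, shape2 = 11.440

For shape1,shape2>1 the mode is (shape1−1)/(shape1+shape2−2), so shape1 = mode·(κ−2)+1 = 0.71×36.0+1 = 26.560.
And shape2 = (1−mode)·(κ−2)+1 = 0.29×36.0+1 = 11.440.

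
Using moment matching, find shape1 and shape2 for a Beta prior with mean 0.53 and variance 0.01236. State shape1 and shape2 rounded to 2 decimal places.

shape1 = 10.15, shape2 = 9.00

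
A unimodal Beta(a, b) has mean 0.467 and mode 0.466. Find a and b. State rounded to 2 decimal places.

a = 31.76, b = 36.24

With s = a+b: μ = a/s and mode = (a−1)/(s−2). Eliminating a = μs,
μs − 1 = m(s−2) ⇒ s(μ−m) = 1−2m ⇒ s = 0.068/0.001 = 68.0000.
So a = μs = 31.76, b = (1−μ)s = 36.24.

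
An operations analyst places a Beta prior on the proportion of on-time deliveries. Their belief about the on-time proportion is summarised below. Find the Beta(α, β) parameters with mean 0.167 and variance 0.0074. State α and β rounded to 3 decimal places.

Let s = α+β. The Beta variance is μ(1−μ)/(s+1).
So s+1 = μ(1−μ)/σ² = (0.167×0.833)/0.0074 = 0.139111/0.0074 = 18.7988, giving s = 17.7988.
Then α = μs = 0.167×17.7988 = 2.972 and β = (1−μ)s = 0.833×17.7988 = 14.826.

α = 2.972, β = 14.826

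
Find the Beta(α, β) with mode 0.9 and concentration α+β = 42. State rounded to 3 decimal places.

α = 37.000, β = 5.000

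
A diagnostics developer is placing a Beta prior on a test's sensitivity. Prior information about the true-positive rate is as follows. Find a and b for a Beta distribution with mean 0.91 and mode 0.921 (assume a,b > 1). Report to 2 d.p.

a = 69.66, b = 6.89

With s = a+b: μ = a/s and mode = (a−1)/(s−2). Eliminating a = μs,
μs − 1 = m(s−2) ⇒ s(μ−m) = 1−2m ⇒ s = -0.842/-0.011 = 76.5455.
So a = μs = 69.66, b = (1−μ)s = 6.89.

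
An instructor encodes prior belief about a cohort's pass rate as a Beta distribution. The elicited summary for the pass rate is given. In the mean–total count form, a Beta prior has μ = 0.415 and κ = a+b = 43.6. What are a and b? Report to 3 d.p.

a = 18.094, b = 25.506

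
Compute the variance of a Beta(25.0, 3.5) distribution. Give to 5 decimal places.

0.00365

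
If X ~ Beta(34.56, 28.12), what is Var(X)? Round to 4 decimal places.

0.0039

Var = αβ/[(α+β)²(α+β+1)] = (34.56×28.12)/(62.68²×63.68) = 971.8272/250184.863232 = 0.0039.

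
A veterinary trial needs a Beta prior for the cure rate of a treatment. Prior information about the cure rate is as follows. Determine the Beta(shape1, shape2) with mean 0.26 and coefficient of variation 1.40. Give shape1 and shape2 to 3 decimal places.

σ = CV·μ = 1.40×0.26 = 0.36400, so σ² = 0.132496.
s+1 = μ(1−μ)/σ² = 0.1924/0.132496 = 1.4521, so s = shape1+shape2 = 0.4521.
shape1 = μs = 0.118, shape2 = (1−μ)s = 0.335.

shape1 = 0.118, shape2 = 0.335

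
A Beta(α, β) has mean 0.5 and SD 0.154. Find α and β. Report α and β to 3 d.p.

Variance = 0.154² = 0.023716. The moment-matching identity α+β = μ(1−μ)/Var − 1 gives
α+β = 0.25/0.023716 − 1 = 9.5414, so α = μ·9.5414 = 4.771 and β = (1−μ)·9.5414 = 4.771.

α = 4.771, β = 4.771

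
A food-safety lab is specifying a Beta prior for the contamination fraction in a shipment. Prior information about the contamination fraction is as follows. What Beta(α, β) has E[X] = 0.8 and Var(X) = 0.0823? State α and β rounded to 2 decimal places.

Write ν = α+β; then α = μν and Var = μ(1−μ)/(ν+1).
ν = μ(1−μ)/Var − 1 = 0.16/0.0823 − 1 = 0.9441.
α = 0.8·0.9441 = 0.76, β = 0.2·0.9441 = 0.19.

α = 0.76, β = 0.19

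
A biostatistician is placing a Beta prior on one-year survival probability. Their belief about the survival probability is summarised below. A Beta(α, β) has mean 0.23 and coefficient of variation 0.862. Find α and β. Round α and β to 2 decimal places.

Var = (CV·μ)² = (0.862×0.23)² = 0.039307.
α+β = μ(1−μ)/Var − 1 = 0.1771/0.039307 − 1 = 3.5056.
Thus α = 0.23·3.5056 = 0.81 and β = 0.77·3.5056 = 2.70.

α = 0.81, β = 2.70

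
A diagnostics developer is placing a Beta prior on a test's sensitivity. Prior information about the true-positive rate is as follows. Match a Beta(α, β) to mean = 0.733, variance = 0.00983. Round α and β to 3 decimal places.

Write ν = α+β; then α = μν and Var = μ(1−μ)/(ν+1).
ν = μ(1−μ)/Var − 1 = 0.195711/0.00983 − 1 = 18.9096.
α = 0.733·18.9096 = 13.861, β = 0.267·18.9096 = 5.049.

α = 13.861, β = 5.049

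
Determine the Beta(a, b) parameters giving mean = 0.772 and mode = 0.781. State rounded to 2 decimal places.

Let s = a+b. Mean gives a = μs = 0.772s; mode gives (a−1)/(s−2) = 0.781.
Substituting: 0.772s − 1 = 0.781(s−2) = 0.781s − 1.562, so -0.009s = -0.562 and s = 62.4444.
Then a = 0.772×62.4444 = 48.21 and b = s−a = 14.24.

a = 48.21, b = 14.24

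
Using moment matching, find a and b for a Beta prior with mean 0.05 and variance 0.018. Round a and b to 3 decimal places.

By moment matching, a+b = μ(1−μ)/σ² − 1 = (0.05·0.95)/0.018 − 1 = 2.6389 − 1 = 1.6389.
Since a/(a+b) = μ, a = 0.05·1.6389 = 0.082 and b = 0.95·1.6389 = 1.557.

a = 0.082, b = 1.557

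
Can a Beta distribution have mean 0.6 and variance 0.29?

No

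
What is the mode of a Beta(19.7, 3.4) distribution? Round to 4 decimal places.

0.8863

The density x^(α−1)(1−x)^(β−1) is maximised at (α−1)/(α+β−2) = 18.7/21.1 = 0.8863.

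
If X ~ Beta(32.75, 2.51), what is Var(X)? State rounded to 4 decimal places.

μ = 32.75/35.26 = 0.928815; Var = μ(1−μ)/(α+β+1) = 0.0661181/36.26 = 0.0018.

0.0018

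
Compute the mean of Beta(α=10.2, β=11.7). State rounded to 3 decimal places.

The Beta mean is α/(α+β) = 10.2/(10.2+11.7) = 0.466.

0.466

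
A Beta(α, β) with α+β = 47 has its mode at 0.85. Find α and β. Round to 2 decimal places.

α = 39.25, β = 7.75

Mode = (α−1)/(κ−2) with κ = α+β, so α−1 = 0.85·45 = 38.25.
α = 39.25; β = κ − α = 7.75.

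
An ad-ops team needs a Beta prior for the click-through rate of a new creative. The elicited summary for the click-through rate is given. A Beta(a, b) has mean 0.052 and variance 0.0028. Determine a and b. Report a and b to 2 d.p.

Let s = a+b. The Beta variance is μ(1−μ)/(s+1).
So s+1 = μ(1−μ)/σ² = (0.052×0.948)/0.0028 = 0.049296/0.0028 = 17.6057, giving s = 16.6057.
Then a = μs = 0.052×16.6057 = 0.86 and b = (1−μ)s = 0.948×16.6057 = 15.74.

a = 0.86, b = 15.74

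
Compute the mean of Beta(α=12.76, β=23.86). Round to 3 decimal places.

0.348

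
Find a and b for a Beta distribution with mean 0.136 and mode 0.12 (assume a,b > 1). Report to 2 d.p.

a = 6.46, b = 41.04

With s = a+b: μ = a/s and mode = (a−1)/(s−2). Eliminating a = μs,
μs − 1 = m(s−2) ⇒ s(μ−m) = 1−2m ⇒ s = 0.76/0.016 = 47.5000.
So a = μs = 6.46, b = (1−μ)s = 41.04.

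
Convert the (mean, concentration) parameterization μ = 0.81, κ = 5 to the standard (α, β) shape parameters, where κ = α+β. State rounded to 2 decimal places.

α = 4.05, β = 0.95

Split κ in proportion μ : (1−μ): α = 0.81·5 = 4.05, β = 5 − 4.05 = 0.95.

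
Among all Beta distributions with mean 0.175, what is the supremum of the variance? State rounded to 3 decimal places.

0.144

For fixed mean μ the Beta variance is μ(1−μ)/(α+β+1), increasing as α+β decreases.
Its least upper bound (not attained) is μ(1−μ) = 0.175·0.825 = 0.144.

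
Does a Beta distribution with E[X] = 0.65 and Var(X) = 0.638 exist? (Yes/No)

No

For any Beta, Var(X) < E[X]·(1−E[X]).
Here μ(1−μ) = 0.65×0.35 = 0.2275, and 0.638 ≥ 0.2275.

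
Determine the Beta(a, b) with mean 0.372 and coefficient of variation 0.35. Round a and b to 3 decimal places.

Var = (CV·μ)² = (0.35×0.372)² = 0.016952.
a+b = μ(1−μ)/Var − 1 = 0.233616/0.016952 − 1 = 12.7810.
Thus a = 0.372·12.7810 = 4.755 and b = 0.628·12.7810 = 8.026.

a = 4.755, b = 8.026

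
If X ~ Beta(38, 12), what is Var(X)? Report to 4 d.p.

Var = αβ/[(α+β)²(α+β+1)] = (38×12)/(50²×51) = 456/127500 = 0.0036.

0.0036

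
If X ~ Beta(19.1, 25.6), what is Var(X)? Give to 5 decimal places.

0.00535

μ = 19.1/44.7 = 0.427293; Var = μ(1−μ)/(α+β+1) = 0.2447137/45.7 = 0.00535.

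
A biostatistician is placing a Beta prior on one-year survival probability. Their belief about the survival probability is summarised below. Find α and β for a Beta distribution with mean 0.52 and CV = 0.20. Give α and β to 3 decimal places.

α = 11.480, β = 10.597

Var = (CV·μ)² = (0.20×0.52)² = 0.010816.
α+β = μ(1−μ)/Var − 1 = 0.2496/0.010816 − 1 = 22.0769.
Thus α = 0.52·22.0769 = 11.480 and β = 0.48·22.0769 = 10.597.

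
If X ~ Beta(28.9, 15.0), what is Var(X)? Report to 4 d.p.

0.0050

Var = αβ/[(α+β)²(α+β+1)] = (28.9×15.0)/(43.9²×44.9) = 433.50/86531.729 = 0.0050.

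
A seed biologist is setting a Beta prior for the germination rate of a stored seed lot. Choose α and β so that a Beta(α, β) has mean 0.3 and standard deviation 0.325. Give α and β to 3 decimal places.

α = 0.296, β = 0.692

Variance = 0.325² = 0.105625. The moment-matching identity α+β = μ(1−μ)/Var − 1 gives
α+β = 0.21/0.105625 − 1 = 0.9882, so α = μ·0.9882 = 0.296 and β = (1−μ)·0.9882 = 0.692.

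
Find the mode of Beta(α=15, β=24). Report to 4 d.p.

With α,β > 1, mode = (α−1)/(α+β−2) = 14/37 = 0.3784.

0.3784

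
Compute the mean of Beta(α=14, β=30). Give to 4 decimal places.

0.3182

The Beta mean is α/(α+β) = 14/(14+30) = 0.3182.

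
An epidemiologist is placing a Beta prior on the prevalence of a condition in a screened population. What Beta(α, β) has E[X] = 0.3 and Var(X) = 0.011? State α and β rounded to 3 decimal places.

Write ν = α+β; then α = μν and Var = μ(1−μ)/(ν+1).
ν = μ(1−μ)/Var − 1 = 0.21/0.011 − 1 = 18.0909.
α = 0.3·18.0909 = 5.427, β = 0.7·18.0909 = 12.664.

α = 5.427, β = 12.664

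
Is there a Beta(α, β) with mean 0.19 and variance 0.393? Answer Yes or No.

No

A Beta with mean μ has variance μ(1−μ)/(α+β+1) < μ(1−μ).
Here μ(1−μ) = 0.19×0.81 = 0.1539, and 0.393 ≥ 0.1539.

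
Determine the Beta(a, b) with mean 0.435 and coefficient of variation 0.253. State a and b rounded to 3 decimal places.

σ = CV·μ = 0.253×0.435 = 0.11006, so σ² = 0.012112.
s+1 = μ(1−μ)/σ² = 0.245775/0.012112 = 20.2917, so s = a+b = 19.2917.
a = μs = 8.392, b = (1−μ)s = 10.900.

a = 8.392, b = 10.900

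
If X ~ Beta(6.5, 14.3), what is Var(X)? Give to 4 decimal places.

0.0099

Var = αβ/[(α+β)²(α+β+1)] = (6.5×14.3)/(20.8²×21.8) = 92.95/9431.552 = 0.0099.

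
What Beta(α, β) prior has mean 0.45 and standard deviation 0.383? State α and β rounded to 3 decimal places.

α = 0.309, β = 0.378

σ² = 0.383² = 0.146689.
With s = α+β, Var = μ(1−μ)/(s+1), so s+1 = (0.45×0.55)/0.146689 = 1.6872 and s = 0.6872.
α = μs = 0.309, β = (1−μ)s = 0.378.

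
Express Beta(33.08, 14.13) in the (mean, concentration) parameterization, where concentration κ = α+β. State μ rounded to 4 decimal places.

κ = α+β = 33.08+14.13 = 47.21; μ = α/κ = 33.08/47.21 = 0.7007.

μ = 0.7007, κ = 47.21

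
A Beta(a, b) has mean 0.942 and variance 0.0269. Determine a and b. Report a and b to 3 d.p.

a = 0.971, b = 0.060

Let s = a+b. The Beta variance is μ(1−μ)/(s+1).
So s+1 = μ(1−μ)/σ² = (0.942×0.058)/0.0269 = 0.054636/0.0269 = 2.0311, giving s = 1.0311.
Then a = μs = 0.942×1.0311 = 0.971 and b = (1−μ)s = 0.058×1.0311 = 0.060.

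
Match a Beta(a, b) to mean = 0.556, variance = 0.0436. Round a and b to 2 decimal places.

a = 2.59, b = 2.07

By moment matching, a+b = μ(1−μ)/σ² − 1 = (0.556·0.444)/0.0436 − 1 = 5.6620 − 1 = 4.6620.
Since a/(a+b) = μ, a = 0.556·4.6620 = 2.59 and b = 0.444·4.6620 = 2.07.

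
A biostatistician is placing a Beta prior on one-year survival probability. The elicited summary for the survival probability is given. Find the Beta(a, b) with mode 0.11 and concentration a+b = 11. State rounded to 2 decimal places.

For a,b>1 the mode is (a−1)/(a+b−2), so a = mode·(κ−2)+1 = 0.11×9+1 = 1.99.
And b = (1−mode)·(κ−2)+1 = 0.89×9+1 = 9.01.

a = 1.99, b = 9.01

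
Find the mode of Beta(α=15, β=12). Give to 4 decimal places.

0.5600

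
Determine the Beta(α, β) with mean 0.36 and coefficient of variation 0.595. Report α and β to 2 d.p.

σ = CV·μ = 0.595×0.36 = 0.21420, so σ² = 0.045882.
s+1 = μ(1−μ)/σ² = 0.2304/0.045882 = 5.0216, so s = α+β = 4.0216.
α = μs = 1.45, β = (1−μ)s = 2.57.

α = 1.45, β = 2.57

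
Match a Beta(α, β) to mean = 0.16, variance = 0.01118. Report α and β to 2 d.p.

α = 1.76, β = 9.26

By moment matching, α+β = μ(1−μ)/σ² − 1 = (0.16·0.84)/0.01118 − 1 = 12.0215 − 1 = 11.0215.
Since α/(α+β) = μ, α = 0.16·11.0215 = 1.76 and β = 0.84·11.0215 = 9.26.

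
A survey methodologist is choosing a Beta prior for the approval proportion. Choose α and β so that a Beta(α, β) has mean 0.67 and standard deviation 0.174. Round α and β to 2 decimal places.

σ² = 0.174² = 0.030276.
With s = α+β, Var = μ(1−μ)/(s+1), so s+1 = (0.67×0.33)/0.030276 = 7.3028 and s = 6.3028.
α = μs = 4.22, β = (1−μ)s = 2.08.

α = 4.22, β = 2.08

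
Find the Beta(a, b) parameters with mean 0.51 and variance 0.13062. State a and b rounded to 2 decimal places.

a = 0.47, b = 0.45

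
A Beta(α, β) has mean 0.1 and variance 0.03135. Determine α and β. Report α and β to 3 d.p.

By moment matching, α+β = μ(1−μ)/σ² − 1 = (0.1·0.9)/0.03135 − 1 = 2.8708 − 1 = 1.8708.
Since α/(α+β) = μ, α = 0.1·1.8708 = 0.187 and β = 0.9·1.8708 = 1.684.

α = 0.187, β = 1.684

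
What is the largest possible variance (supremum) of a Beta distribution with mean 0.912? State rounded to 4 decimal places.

0.0803

For fixed mean μ the Beta variance is μ(1−μ)/(α+β+1), increasing as α+β decreases.
Its least upper bound (not attained) is μ(1−μ) = 0.912·0.088 = 0.0803.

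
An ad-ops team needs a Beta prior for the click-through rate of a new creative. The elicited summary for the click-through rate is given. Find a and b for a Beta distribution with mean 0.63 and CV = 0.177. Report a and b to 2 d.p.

a = 11.18, b = 6.57

Var = (CV·μ)² = (0.177×0.63)² = 0.012434.
a+b = μ(1−μ)/Var − 1 = 0.2331/0.012434 − 1 = 17.7463.
Thus a = 0.63·17.7463 = 11.18 and b = 0.37·17.7463 = 6.57.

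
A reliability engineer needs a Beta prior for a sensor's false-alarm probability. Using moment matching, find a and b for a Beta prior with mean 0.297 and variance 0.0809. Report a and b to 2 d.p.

Write ν = a+b; then a = μν and Var = μ(1−μ)/(ν+1).
ν = μ(1−μ)/Var − 1 = 0.208791/0.0809 − 1 = 1.5809.
a = 0.297·1.5809 = 0.47, b = 0.703·1.5809 = 1.11.

a = 0.47, b = 1.11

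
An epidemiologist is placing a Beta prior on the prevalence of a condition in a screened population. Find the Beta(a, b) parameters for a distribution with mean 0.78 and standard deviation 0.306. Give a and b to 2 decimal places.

First σ² = 0.093636. Setting a = μn, b = (1−μ)n with n = a+b,
μ(1−μ)/(n+1) = 0.093636 ⇒ n+1 = 0.1716/0.093636 = 1.8326 ⇒ n = 0.8326.
Hence a = 0.78×0.8326 = 0.65, b = 0.22×0.8326 = 0.18.

a = 0.65, b = 0.18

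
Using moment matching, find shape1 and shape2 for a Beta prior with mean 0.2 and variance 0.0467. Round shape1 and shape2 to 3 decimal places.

By moment matching, shape1+shape2 = μ(1−μ)/σ² − 1 = (0.2·0.8)/0.0467 − 1 = 3.4261 − 1 = 2.4261.
Since shape1/(shape1+shape2) = μ, shape1 = 0.2·2.4261 = 0.485 and shape2 = 0.8·2.4261 = 1.941.

shape1 = 0.485, shape2 = 1.941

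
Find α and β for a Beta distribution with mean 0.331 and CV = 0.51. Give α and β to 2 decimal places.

Var = (CV·μ)² = (0.51×0.331)² = 0.028497.
α+β = μ(1−μ)/Var − 1 = 0.221439/0.028497 − 1 = 6.7707.
Thus α = 0.331·6.7707 = 2.24 and β = 0.669·6.7707 = 4.53.

α = 2.24, β = 4.53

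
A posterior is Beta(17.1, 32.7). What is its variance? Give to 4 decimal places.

μ = 17.1/49.8 = 0.343373; Var = μ(1−μ)/(α+β+1) = 0.2254681/50.8 = 0.0044.

0.0044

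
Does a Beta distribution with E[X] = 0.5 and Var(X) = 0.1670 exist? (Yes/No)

A Beta with mean μ has variance μ(1−μ)/(α+β+1) < μ(1−μ).
Here μ(1−μ) = 0.5×0.5 = 0.25, and 0.1670 < 0.25.

Yes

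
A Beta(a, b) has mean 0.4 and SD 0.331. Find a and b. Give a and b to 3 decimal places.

a = 0.476, b = 0.714

σ² = 0.331² = 0.109561.
With s = a+b, Var = μ(1−μ)/(s+1), so s+1 = (0.4×0.6)/0.109561 = 2.1906 and s = 1.1906.
a = μs = 0.476, b = (1−μ)s = 0.714.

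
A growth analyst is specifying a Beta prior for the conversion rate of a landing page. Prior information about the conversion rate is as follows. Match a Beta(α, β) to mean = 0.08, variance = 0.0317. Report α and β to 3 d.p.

By moment matching, α+β = μ(1−μ)/σ² − 1 = (0.08·0.92)/0.0317 − 1 = 2.3218 − 1 = 1.3218.
Since α/(α+β) = μ, α = 0.08·1.3218 = 0.106 and β = 0.92·1.3218 = 1.216.

α = 0.106, β = 1.216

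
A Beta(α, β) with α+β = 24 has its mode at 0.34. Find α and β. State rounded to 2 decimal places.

α = 8.48, β = 15.52

Since the density peak of Beta(α,β) is at (α−1)/(α+β−2),
α = 1 + 0.34(24−2) = 8.48 and β = 24 − 8.48 = 15.52.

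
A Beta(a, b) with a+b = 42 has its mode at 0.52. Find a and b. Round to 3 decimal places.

Mode = (a−1)/(κ−2) with κ = a+b, so a−1 = 0.52·40 = 20.800.
a = 21.800; b = κ − a = 20.200.

a = 21.800, b = 20.200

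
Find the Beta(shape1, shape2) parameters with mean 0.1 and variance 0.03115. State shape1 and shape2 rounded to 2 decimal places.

shape1 = 0.19, shape2 = 1.70

By moment matching, shape1+shape2 = μ(1−μ)/σ² − 1 = (0.1·0.9)/0.03115 − 1 = 2.8892 − 1 = 1.8892.
Since shape1/(shape1+shape2) = μ, shape1 = 0.1·1.8892 = 0.19 and shape2 = 0.9·1.8892 = 1.70.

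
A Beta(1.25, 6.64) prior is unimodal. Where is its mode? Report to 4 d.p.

0.0424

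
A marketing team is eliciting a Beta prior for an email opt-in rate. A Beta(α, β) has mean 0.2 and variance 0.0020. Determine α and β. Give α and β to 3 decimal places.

By moment matching, α+β = μ(1−μ)/σ² − 1 = (0.2·0.8)/0.0020 − 1 = 80.0000 − 1 = 79.0000.
Since α/(α+β) = μ, α = 0.2·79.0000 = 15.800 and β = 0.8·79.0000 = 63.200.

α = 15.800, β = 63.200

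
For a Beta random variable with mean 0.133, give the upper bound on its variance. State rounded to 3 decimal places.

0.115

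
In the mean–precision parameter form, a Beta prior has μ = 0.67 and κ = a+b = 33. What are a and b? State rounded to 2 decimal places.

a = 22.11, b = 10.89

a = μκ = 0.67×33 = 22.11 and b = (1−μ)κ = 0.33×33 = 10.89.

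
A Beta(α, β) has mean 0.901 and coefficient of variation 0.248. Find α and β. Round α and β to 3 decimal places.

α = 0.709, β = 0.078

σ = CV·μ = 0.248×0.901 = 0.22345, so σ² = 0.049929.
s+1 = μ(1−μ)/σ² = 0.089199/0.049929 = 1.7865, so s = α+β = 0.7865.
α = μs = 0.709, β = (1−μ)s = 0.078.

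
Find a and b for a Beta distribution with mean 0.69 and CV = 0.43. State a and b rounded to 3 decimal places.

Var = (CV·μ)² = (0.43×0.69)² = 0.088031.
a+b = μ(1−μ)/Var − 1 = 0.2139/0.088031 − 1 = 1.4298.
Thus a = 0.69·1.4298 = 0.987 and b = 0.31·1.4298 = 0.443.

a = 0.987, b = 0.443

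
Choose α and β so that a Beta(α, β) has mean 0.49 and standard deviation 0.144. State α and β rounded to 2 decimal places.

Variance = 0.144² = 0.020736. The moment-matching identity α+β = μ(1−μ)/Var − 1 gives
α+β = 0.2499/0.020736 − 1 = 11.0515, so α = μ·11.0515 = 5.42 and β = (1−μ)·11.0515 = 5.64.

α = 5.42, β = 5.64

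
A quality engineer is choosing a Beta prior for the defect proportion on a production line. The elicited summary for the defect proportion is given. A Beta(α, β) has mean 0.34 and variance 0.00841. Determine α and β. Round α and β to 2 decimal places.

Let s = α+β. The Beta variance is μ(1−μ)/(s+1).
So s+1 = μ(1−μ)/σ² = (0.34×0.66)/0.00841 = 0.2244/0.00841 = 26.6825, giving s = 25.6825.
Then α = μs = 0.34×25.6825 = 8.73 and β = (1−μ)s = 0.66×25.6825 = 16.95.

α = 8.73, β = 16.95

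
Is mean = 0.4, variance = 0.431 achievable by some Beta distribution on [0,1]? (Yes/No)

A Beta with mean μ has variance μ(1−μ)/(α+β+1) < μ(1−μ).
Here μ(1−μ) = 0.4×0.6 = 0.24, and 0.431 ≥ 0.24.

No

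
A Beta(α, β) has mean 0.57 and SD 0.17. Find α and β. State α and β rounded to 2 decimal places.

α = 4.26, β = 3.22

σ² = 0.17² = 0.0289.
With s = α+β, Var = μ(1−μ)/(s+1), so s+1 = (0.57×0.43)/0.0289 = 8.4810 and s = 7.4810.
α = μs = 4.26, β = (1−μ)s = 3.22.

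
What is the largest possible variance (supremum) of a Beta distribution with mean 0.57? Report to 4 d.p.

0.2451

Var = μ(1−μ)/(α+β+1), which approaches μ(1−μ) as α+β → 0.
So the supremum is μ(1−μ) = 0.57×0.43 = 0.2451.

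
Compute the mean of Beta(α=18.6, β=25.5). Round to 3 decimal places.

E[X] = α/(α+β) = 18.6/44.1 = 0.422.

0.422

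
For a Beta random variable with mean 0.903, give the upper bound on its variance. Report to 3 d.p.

0.088

Var = μ(1−μ)/(α+β+1), which approaches μ(1−μ) as α+β → 0.
So the supremum is μ(1−μ) = 0.903×0.097 = 0.088.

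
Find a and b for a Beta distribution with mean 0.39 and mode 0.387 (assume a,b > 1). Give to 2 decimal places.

a = 29.38, b = 45.95

Let s = a+b. Mean gives a = μs = 0.39s; mode gives (a−1)/(s−2) = 0.387.
Substituting: 0.39s − 1 = 0.387(s−2) = 0.387s − 0.774, so 0.003s = 0.226 and s = 75.3333.
Then a = 0.39×75.3333 = 29.38 and b = s−a = 45.95.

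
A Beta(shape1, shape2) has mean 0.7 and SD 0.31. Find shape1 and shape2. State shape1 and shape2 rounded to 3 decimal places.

σ² = 0.31² = 0.0961.
With s = shape1+shape2, Var = μ(1−μ)/(s+1), so s+1 = (0.7×0.3)/0.0961 = 2.1852 and s = 1.1852.
shape1 = μs = 0.830, shape2 = (1−μ)s = 0.356.

shape1 = 0.830, shape2 = 0.356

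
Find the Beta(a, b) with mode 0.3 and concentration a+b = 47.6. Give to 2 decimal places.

Since the density peak of Beta(a,b) is at (a−1)/(a+b−2),
a = 1 + 0.3(47.6−2) = 14.68 and b = 47.6 − 14.68 = 32.92.

a = 14.68, b = 32.92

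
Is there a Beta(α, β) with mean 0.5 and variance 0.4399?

No

The Beta variance bound is σ² < μ(1−μ).
Here μ(1−μ) = 0.5×0.5 = 0.25, and 0.4399 ≥ 0.25.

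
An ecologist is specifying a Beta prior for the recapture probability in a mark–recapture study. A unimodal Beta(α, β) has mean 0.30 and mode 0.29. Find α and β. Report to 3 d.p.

α = 12.600, β = 29.400

With s = α+β: μ = α/s and mode = (α−1)/(s−2). Eliminating α = μs,
μs − 1 = m(s−2) ⇒ s(μ−m) = 1−2m ⇒ s = 0.42/0.01 = 42.0000.
So α = μs = 12.600, β = (1−μ)s = 29.400.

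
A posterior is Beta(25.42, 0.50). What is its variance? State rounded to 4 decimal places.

0.0007

μ = 25.42/25.92 = 0.980710; Var = μ(1−μ)/(α+β+1) = 0.0189180/26.92 = 0.0007.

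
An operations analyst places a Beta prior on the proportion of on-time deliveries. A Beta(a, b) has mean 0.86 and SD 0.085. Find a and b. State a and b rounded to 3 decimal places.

a = 13.471, b = 2.193

σ² = 0.085² = 0.007225.
With s = a+b, Var = μ(1−μ)/(s+1), so s+1 = (0.86×0.14)/0.007225 = 16.6644 and s = 15.6644.
a = μs = 13.471, b = (1−μ)s = 2.193.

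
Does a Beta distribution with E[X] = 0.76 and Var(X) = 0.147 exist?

The Beta variance bound is σ² < μ(1−μ).
Here μ(1−μ) = 0.76×0.24 = 0.1824, and 0.147 < 0.1824.

Yes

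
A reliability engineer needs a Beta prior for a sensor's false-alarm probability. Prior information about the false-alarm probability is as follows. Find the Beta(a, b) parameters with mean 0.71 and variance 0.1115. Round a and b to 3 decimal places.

By moment matching, a+b = μ(1−μ)/σ² − 1 = (0.71·0.29)/0.1115 − 1 = 1.8466 − 1 = 0.8466.
Since a/(a+b) = μ, a = 0.71·0.8466 = 0.601 and b = 0.29·0.8466 = 0.246.

a = 0.601, b = 0.246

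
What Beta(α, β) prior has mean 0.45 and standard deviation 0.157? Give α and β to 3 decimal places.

Variance = 0.157² = 0.024649. The moment-matching identity α+β = μ(1−μ)/Var − 1 gives
α+β = 0.2475/0.024649 − 1 = 9.0410, so α = μ·9.0410 = 4.068 and β = (1−μ)·9.0410 = 4.973.

α = 4.068, β = 4.973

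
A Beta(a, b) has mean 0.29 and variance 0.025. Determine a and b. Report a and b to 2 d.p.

a = 2.10, b = 5.14

Let s = a+b. The Beta variance is μ(1−μ)/(s+1).
So s+1 = μ(1−μ)/σ² = (0.29×0.71)/0.025 = 0.2059/0.025 = 8.2360, giving s = 7.2360.
Then a = μs = 0.29×7.2360 = 2.10 and b = (1−μ)s = 0.71×7.2360 = 5.14.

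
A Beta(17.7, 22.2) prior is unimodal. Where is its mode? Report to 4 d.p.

0.4406

The density x^(α−1)(1−x)^(β−1) is maximised at (α−1)/(α+β−2) = 16.7/37.9 = 0.4406.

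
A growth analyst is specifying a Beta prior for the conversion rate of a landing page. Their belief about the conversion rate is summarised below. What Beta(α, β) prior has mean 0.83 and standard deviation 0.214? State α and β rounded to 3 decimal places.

α = 1.727, β = 0.354

Variance = 0.214² = 0.045796. The moment-matching identity α+β = μ(1−μ)/Var − 1 gives
α+β = 0.1411/0.045796 − 1 = 2.0811, so α = μ·2.0811 = 1.727 and β = (1−μ)·2.0811 = 0.354.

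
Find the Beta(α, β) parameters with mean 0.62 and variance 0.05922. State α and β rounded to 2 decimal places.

α = 1.85, β = 1.13

By moment matching, α+β = μ(1−μ)/σ² − 1 = (0.62·0.38)/0.05922 − 1 = 3.9784 − 1 = 2.9784.
Since α/(α+β) = μ, α = 0.62·2.9784 = 1.85 and β = 0.38·2.9784 = 1.13.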